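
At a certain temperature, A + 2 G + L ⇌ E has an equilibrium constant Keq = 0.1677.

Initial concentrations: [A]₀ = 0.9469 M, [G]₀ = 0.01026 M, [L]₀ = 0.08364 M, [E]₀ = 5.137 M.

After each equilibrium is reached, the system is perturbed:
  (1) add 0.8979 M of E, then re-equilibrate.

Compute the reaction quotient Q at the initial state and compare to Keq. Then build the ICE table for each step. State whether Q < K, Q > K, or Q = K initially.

Q₀ = 6.1616e+05; Q > K (proceeds reverse)

Q₀ = 6.1616e+05 vs Keq = 0.1677 ⇒ Q>K, reverse
Step 1:
                  A         G         L         E
  init       0.9469   0.01026   0.08364     5.137
  Δ           1.326     2.653     1.326    -1.326
  eq          2.273     2.663      1.41     3.811
  solve Keq expr → x = -1.326; check Q = 0.1677
Then add 0.8979 M of E.
Step 2:
                  A         G         L         E
  init        2.273     2.663      1.41     4.709
  Δ         0.07559    0.1512   0.07559  -0.07559
  eq          2.349     2.814     1.485     4.633
  solve Keq expr → x = -0.07559; check Q = 0.1677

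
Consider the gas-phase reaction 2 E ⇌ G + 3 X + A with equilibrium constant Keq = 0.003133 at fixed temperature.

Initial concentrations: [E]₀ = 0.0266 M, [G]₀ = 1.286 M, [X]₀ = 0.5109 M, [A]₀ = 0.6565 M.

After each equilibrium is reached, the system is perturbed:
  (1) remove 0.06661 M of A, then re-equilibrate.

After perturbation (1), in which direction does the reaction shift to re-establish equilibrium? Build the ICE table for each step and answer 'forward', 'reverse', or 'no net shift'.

Direction: forward

Q₀ = 159.1 vs Keq = 0.003133 ⇒ Q>K, reverse
Step 1:
                   E          G          X          A
  I           0.0266      1.286     0.5109     0.6565
  C           0.2868    -0.1434    -0.4302    -0.1434
  E           0.3134      1.143    0.08067     0.5131
  solve Keq expr → x = -0.1434; check Q = 0.003133
Then remove 0.06661 M of A.
Step 2:
                   E          G          X          A
  I           0.3134      1.143    0.08067     0.4465
  C        -0.002221    0.00111   0.003331    0.00111
  E           0.3112      1.144      0.084     0.4476
  solve Keq expr → x = 0.00111; check Q = 0.003133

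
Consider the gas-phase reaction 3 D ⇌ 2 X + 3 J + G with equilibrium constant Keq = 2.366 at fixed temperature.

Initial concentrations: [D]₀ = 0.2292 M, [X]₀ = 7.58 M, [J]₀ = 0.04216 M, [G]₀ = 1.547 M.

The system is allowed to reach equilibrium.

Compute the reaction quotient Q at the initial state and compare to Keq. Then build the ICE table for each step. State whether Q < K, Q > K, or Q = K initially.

Q₀ = 0.5532; Q < K (proceeds forward)

Q₀ = 0.5532 vs Keq = 2.366 ⇒ Q<K, forward
Step 1:
                  D         X         J         G
  init       0.2292      7.58   0.04216     1.547
  Δ        -0.02011   0.01341   0.02011  0.006703
  eq         0.2091     7.593   0.06227     1.554
  solve Keq expr → x = 0.006703; check Q = 2.366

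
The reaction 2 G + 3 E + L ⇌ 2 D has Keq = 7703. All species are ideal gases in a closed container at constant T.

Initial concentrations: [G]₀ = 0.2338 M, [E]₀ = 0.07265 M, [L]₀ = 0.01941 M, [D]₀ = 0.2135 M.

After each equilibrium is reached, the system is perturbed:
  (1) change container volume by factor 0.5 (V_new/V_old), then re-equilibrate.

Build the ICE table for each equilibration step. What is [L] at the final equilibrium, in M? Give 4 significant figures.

Q₀ = 1.1204e+05 vs Keq = 7703 ⇒ Q>K, reverse
Step 1:
                    G           E           L           D
  init         0.2338     0.07265     0.01941      0.2135
  Δ           0.03161     0.04742     0.01581    -0.03161
  eq           0.2654      0.1201     0.03522      0.1819
  solve Keq expr → x = -0.01581; check Q = 7703
Then change container volume by factor 0.5 (V_new/V_old).
Step 2:
                    G           E           L           D
  init         0.5308      0.2401     0.07043      0.3638
  Δ          -0.06502    -0.09753    -0.03251     0.06502
  eq           0.4658      0.1426     0.03792      0.4288
  solve Keq expr → x = 0.03251; check Q = 7703

[L]_eq = 0.03792 M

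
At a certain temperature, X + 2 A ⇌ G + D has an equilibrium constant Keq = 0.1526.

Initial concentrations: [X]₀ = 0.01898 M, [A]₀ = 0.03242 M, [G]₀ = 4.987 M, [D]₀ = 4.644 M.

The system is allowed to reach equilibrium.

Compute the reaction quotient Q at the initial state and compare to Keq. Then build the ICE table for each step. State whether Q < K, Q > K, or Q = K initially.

Q₀ = 1.1609e+06; Q > K (proceeds reverse)

Q₀ = 1.1609e+06 vs Keq = 0.1526 ⇒ Q>K, reverse
Step 1:
                    X           A           G           D
  init        0.01898     0.03242       4.987       4.644
  Δ             2.211       4.422      -2.211      -2.211
  eq             2.23       4.455       2.776       2.433
  solve Keq expr → x = -2.211; check Q = 0.1526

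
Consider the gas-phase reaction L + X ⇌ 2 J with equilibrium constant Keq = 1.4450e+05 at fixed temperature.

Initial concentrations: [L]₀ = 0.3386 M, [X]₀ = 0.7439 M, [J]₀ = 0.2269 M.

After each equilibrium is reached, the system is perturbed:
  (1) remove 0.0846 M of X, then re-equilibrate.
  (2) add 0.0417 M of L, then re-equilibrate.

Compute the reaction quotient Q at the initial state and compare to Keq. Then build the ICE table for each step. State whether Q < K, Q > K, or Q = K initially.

Q₀ = 0.2044 vs Keq = 1.4450e+05 ⇒ Q<K, forward
Step 1:
                  L         X         J
  I          0.3386    0.7439    0.2269
  C         -0.3386   -0.3386    0.6772
  E       1.3956e-05    0.4053    0.9041
  solve Keq expr → x = 0.3386; check Q = 1.4450e+05
Then remove 0.0846 M of X.
Step 2:
                  L         X         J
  I       1.3956e-05    0.3207    0.9041
  C       3.6808e-06 3.6808e-06 -7.3616e-06
  E       1.7636e-05    0.3207    0.9041
  solve Keq expr → x = -3.6808e-06; check Q = 1.4450e+05
Then add 0.0417 M of L.
Step 3:
                  L         X         J
  I         0.04172    0.3207    0.9041
  C        -0.04169  -0.04169   0.08339
  E       2.4184e-05     0.279    0.9875
  solve Keq expr → x = 0.04169; check Q = 1.4450e+05

Q₀ = 0.2044; Q < K (proceeds forward)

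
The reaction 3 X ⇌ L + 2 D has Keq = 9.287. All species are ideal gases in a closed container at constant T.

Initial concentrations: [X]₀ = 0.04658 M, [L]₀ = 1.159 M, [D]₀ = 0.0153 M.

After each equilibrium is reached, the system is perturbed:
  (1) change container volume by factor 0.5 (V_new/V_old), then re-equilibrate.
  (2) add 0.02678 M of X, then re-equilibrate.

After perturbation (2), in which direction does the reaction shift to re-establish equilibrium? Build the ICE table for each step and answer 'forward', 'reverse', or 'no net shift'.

Direction: forward

Q₀ = 2.685 vs Keq = 9.287 ⇒ Q<K, forward
Step 1:
                  X         L         D
  init      0.04658     1.159    0.0153
  Δ       -0.008528  0.002843  0.005686
  eq        0.03805     1.162   0.02099
  solve Keq expr → x = 0.002843; check Q = 9.287
Then change container volume by factor 0.5 (V_new/V_old).
Step 2:
                  X         L         D
  init       0.0761     2.324   0.04197
  Δ               0         0         0
  eq         0.0761     2.324   0.04197
  solve Keq expr → x = 0; check Q = 9.287
Then add 0.02678 M of X.
Step 3:
                  X         L         D
  init       0.1029     2.324   0.04197
  Δ        -0.01504  0.005012   0.01002
  eq        0.08785     2.329     0.052
  solve Keq expr → x = 0.005012; check Q = 9.287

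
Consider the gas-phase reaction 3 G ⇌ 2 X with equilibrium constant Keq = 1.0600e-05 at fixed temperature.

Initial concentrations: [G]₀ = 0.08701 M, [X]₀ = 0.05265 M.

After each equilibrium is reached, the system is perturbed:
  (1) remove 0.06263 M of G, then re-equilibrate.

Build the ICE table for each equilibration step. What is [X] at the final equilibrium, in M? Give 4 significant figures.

Q₀ = 4.208 vs Keq = 1.0600e-05 ⇒ Q>K, reverse
Step 1:
                  G         X
  Initial   0.08701   0.05265
  Change    0.07865  -0.05243
  Equil      0.1657 2.1951e-04
  solve Keq expr → x = -0.02622; check Q = 1.0600e-05
Then remove 0.06263 M of G.
Step 2:
                  G         X
  Initial     0.103 2.1951e-04
  Change  1.6738e-04 -1.1159e-04
  Equil      0.1032 1.0793e-04
  solve Keq expr → x = -5.5794e-05; check Q = 1.0600e-05

[X]_eq = 1.0793e-04 M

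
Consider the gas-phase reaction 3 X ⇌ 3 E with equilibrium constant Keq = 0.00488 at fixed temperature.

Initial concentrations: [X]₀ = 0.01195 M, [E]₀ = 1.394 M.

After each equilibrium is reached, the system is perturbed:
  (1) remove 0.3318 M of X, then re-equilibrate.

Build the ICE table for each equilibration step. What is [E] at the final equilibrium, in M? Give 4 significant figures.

Q₀ = 1.5874e+06 vs Keq = 0.00488 ⇒ Q>K, reverse
Step 1:
                    X           E
  init        0.01195       1.394
  Δ              1.19       -1.19
  eq            1.202      0.2039
  solve Keq expr → x = -0.3967; check Q = 0.00488
Then remove 0.3318 M of X.
Step 2:
                    X           E
  init         0.8703      0.2039
  Δ           0.04812    -0.04812
  eq           0.9184      0.1558
  solve Keq expr → x = -0.01604; check Q = 0.00488

[E]_eq = 0.1558 M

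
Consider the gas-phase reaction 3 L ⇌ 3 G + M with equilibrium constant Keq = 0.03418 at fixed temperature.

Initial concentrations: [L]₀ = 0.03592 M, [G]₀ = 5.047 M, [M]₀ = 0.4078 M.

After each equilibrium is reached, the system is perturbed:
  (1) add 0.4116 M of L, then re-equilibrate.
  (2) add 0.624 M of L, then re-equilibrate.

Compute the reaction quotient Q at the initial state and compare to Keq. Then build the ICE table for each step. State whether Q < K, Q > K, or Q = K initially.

Q₀ = 1.1312e+06; Q > K (proceeds reverse)

Q₀ = 1.1312e+06 vs Keq = 0.03418 ⇒ Q>K, reverse
Step 1:
                    L           G           M
  Initial     0.03592       5.047      0.4078
  Change         1.22       -1.22     -0.4066
  Equil         1.256       3.827    0.001207
  solve Keq expr → x = -0.4066; check Q = 0.03418
Then add 0.4116 M of L.
Step 2:
                    L           G           M
  Initial       1.667       3.827    0.001207
  Change    -0.004753    0.004753    0.001584
  Equil         1.663       3.832    0.002791
  solve Keq expr → x = 0.001584; check Q = 0.03418
Then add 0.624 M of L.
Step 3:
                    L           G           M
  Initial       2.287       3.832    0.002791
  Change     -0.01283     0.01283    0.004278
  Equil         2.274       3.845    0.007069
  solve Keq expr → x = 0.004278; check Q = 0.03418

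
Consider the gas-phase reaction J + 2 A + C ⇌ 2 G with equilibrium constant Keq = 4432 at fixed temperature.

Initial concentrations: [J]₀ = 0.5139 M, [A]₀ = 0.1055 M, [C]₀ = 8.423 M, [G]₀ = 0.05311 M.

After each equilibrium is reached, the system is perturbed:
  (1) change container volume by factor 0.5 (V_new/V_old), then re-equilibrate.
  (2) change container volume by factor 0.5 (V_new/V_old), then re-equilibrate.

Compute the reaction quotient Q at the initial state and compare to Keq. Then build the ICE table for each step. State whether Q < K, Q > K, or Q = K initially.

Q₀ = 0.05855; Q < K (proceeds forward)

Q₀ = 0.05855 vs Keq = 4432 ⇒ Q<K, forward
Step 1:
                  J         A         C         G
  init       0.5139    0.1055     8.423   0.05311
  Δ        -0.05215   -0.1043  -0.05215    0.1043
  eq         0.4618  0.001203     8.371    0.1574
  solve Keq expr → x = 0.05215; check Q = 4432
Then change container volume by factor 0.5 (V_new/V_old).
Step 2:
                  J         A         C         G
  init       0.9235  0.002405     16.74    0.3148
  Δ       -5.9883e-04 -0.001198 -5.9883e-04  0.001198
  eq         0.9229  0.001208     16.74     0.316
  solve Keq expr → x = 5.9883e-04; check Q = 4432
Then change container volume by factor 0.5 (V_new/V_old).
Step 3:
                  J         A         C         G
  init        1.846  0.002415     33.48     0.632
  Δ       -6.0256e-04 -0.001205 -6.0256e-04  0.001205
  eq          1.845   0.00121     33.48    0.6332
  solve Keq expr → x = 6.0256e-04; check Q = 4432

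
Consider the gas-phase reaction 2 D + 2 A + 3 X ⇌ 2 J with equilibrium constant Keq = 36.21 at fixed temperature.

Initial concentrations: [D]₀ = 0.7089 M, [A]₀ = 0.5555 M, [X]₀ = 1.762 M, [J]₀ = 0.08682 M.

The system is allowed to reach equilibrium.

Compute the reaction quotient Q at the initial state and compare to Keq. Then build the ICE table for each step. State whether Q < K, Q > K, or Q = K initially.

Q₀ = 0.008886; Q < K (proceeds forward)

Q₀ = 0.008886 vs Keq = 36.21 ⇒ Q<K, forward
Step 1:
                   D          A          X          J
  Initial     0.7089     0.5555      1.762    0.08682
  Change     -0.3775    -0.3775    -0.5662     0.3775
  Equil       0.3314      0.178      1.196     0.4643
  solve Keq expr → x = 0.1887; check Q = 36.21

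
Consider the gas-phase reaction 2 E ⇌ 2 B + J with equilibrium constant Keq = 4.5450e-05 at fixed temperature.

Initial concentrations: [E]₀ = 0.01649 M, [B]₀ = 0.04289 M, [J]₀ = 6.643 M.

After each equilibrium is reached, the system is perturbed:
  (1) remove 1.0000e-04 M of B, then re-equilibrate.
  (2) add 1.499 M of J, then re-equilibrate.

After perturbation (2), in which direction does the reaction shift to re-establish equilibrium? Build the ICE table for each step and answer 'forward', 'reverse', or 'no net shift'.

Direction: reverse

Q₀ = 44.94 vs Keq = 4.5450e-05 ⇒ Q>K, reverse
Step 1:
                  E         B         J
  init      0.01649   0.04289     6.643
  Δ         0.04273  -0.04273  -0.02137
  eq        0.05922 1.5516e-04     6.622
  solve Keq expr → x = -0.02137; check Q = 4.5450e-05
Then remove 1.0000e-04 M of B.
Step 2:
                  E         B         J
  init      0.05922 5.5163e-05     6.622
  Δ       -9.9738e-05 9.9738e-05 4.9869e-05
  eq        0.05913 1.5490e-04     6.622
  solve Keq expr → x = 4.9869e-05; check Q = 4.5450e-05
Then add 1.499 M of J.
Step 3:
                  E         B         J
  init      0.05913 1.5490e-04     8.121
  Δ       1.4990e-05 -1.4990e-05 -7.4949e-06
  eq        0.05914 1.3991e-04     8.121
  solve Keq expr → x = -7.4949e-06; check Q = 4.5450e-05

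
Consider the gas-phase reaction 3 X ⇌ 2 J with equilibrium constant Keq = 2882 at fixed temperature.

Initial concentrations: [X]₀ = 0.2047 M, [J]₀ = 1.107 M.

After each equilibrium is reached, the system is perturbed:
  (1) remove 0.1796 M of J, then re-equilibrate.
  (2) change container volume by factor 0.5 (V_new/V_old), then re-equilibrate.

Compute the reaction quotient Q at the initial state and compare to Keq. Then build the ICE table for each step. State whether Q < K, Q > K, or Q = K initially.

Q₀ = 142.9; Q < K (proceeds forward)

Q₀ = 142.9 vs Keq = 2882 ⇒ Q<K, forward
Step 1:
                   X          J
  init        0.2047      1.107
  Δ          -0.1258    0.08384
  eq         0.07895      1.191
  solve Keq expr → x = 0.04192; check Q = 2882
Then remove 0.1796 M of J.
Step 2:
                   X          J
  init       0.07895      1.011
  Δ        -0.007906   0.005271
  eq         0.07104      1.017
  solve Keq expr → x = 0.002635; check Q = 2882
Then change container volume by factor 0.5 (V_new/V_old).
Step 3:
                   X          J
  init        0.1421      2.033
  Δ         -0.02861    0.01907
  eq          0.1135      2.052
  solve Keq expr → x = 0.009536; check Q = 2882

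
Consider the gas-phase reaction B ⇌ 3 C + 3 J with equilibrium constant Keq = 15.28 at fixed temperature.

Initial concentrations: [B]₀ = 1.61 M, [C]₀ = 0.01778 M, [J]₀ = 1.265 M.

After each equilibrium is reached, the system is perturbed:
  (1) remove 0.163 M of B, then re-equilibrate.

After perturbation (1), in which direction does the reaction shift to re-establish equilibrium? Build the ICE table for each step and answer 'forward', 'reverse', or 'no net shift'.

Q₀ = 7.0671e-06 vs Keq = 15.28 ⇒ Q<K, forward
Step 1:
                  B         C         J
  init         1.61   0.01778     1.265
  Δ         -0.3689     1.107     1.107
  eq          1.241     1.124     2.372
  solve Keq expr → x = 0.3689; check Q = 15.28
Then remove 0.163 M of B.
Step 2:
                  B         C         J
  init        1.078     1.124     2.372
  Δ         0.01094  -0.03283  -0.03283
  eq          1.089     1.092     2.339
  solve Keq expr → x = -0.01094; check Q = 15.28

Direction: reverse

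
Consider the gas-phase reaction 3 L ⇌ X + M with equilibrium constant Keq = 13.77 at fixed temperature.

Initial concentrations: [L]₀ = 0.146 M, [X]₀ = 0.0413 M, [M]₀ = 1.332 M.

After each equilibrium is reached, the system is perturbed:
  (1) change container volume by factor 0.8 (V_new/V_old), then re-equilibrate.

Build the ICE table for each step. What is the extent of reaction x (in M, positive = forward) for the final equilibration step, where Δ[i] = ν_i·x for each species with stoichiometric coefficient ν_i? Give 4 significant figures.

Q₀ = 17.68 vs Keq = 13.77 ⇒ Q>K, reverse
Step 1:
                  L         X         M
  I           0.146    0.0413     1.332
  C        0.008739 -0.002913 -0.002913
  E          0.1547   0.03839     1.329
  solve Keq expr → x = -0.002913; check Q = 13.77
Then change container volume by factor 0.8 (V_new/V_old).
Step 2:
                  L         X         M
  I          0.1934   0.04798     1.661
  C       -0.009771  0.003257  0.003257
  E          0.1837   0.05124     1.665
  solve Keq expr → x = 0.003257; check Q = 13.77

x = 0.003257 M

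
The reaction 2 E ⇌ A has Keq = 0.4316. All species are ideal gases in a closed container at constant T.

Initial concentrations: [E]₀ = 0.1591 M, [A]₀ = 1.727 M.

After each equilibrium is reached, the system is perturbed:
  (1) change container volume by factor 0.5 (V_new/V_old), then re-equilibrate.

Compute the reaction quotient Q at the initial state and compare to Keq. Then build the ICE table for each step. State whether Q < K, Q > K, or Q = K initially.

Q₀ = 68.23 vs Keq = 0.4316 ⇒ Q>K, reverse
Step 1:
                    E           A
  I            0.1591       1.727
  C             1.388      -0.694
  E             1.547       1.033
  solve Keq expr → x = -0.694; check Q = 0.4316
Then change container volume by factor 0.5 (V_new/V_old).
Step 2:
                    E           A
  I             3.094       2.066
  C           -0.7226      0.3613
  E             2.372       2.427
  solve Keq expr → x = 0.3613; check Q = 0.4316

Q₀ = 68.23; Q > K (proceeds reverse)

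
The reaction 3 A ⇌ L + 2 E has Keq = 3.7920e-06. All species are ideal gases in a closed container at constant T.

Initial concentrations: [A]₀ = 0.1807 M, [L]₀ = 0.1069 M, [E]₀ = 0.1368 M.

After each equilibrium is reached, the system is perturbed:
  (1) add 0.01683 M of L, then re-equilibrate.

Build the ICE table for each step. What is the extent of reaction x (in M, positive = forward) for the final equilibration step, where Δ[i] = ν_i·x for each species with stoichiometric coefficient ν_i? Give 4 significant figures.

Q₀ = 0.3391 vs Keq = 3.7920e-06 ⇒ Q>K, reverse
Step 1:
                   A          L          E
  init        0.1807     0.1069     0.1368
  Δ           0.2017   -0.06724    -0.1345
  eq          0.3824    0.03966   0.002313
  solve Keq expr → x = -0.06724; check Q = 3.7920e-06
Then add 0.01683 M of L.
Step 2:
                   A          L          E
  init        0.3824    0.05649   0.002313
  Δ       5.5133e-04 -1.8378e-04 -3.6755e-04
  eq           0.383     0.0563   0.001945
  solve Keq expr → x = -1.8378e-04; check Q = 3.7920e-06

x = -1.8378e-04 M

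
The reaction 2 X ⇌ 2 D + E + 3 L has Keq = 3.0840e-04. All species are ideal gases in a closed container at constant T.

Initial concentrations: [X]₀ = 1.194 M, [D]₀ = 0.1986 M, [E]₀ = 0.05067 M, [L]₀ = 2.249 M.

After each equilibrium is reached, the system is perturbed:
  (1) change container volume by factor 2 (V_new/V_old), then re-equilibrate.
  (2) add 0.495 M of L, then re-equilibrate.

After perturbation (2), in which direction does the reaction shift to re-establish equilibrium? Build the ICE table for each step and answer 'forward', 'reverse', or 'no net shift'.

Direction: reverse

Q₀ = 0.01595 vs Keq = 3.0840e-04 ⇒ Q>K, reverse
Step 1:
                  X         D         E         L
  I           1.194    0.1986   0.05067     2.249
  C         0.09183  -0.09183  -0.04592   -0.1378
  E           1.286    0.1068  0.004753     2.111
  solve Keq expr → x = -0.04592; check Q = 3.0840e-04
Then change container volume by factor 2 (V_new/V_old).
Step 2:
                  X         D         E         L
  I          0.6429   0.05338  0.002377     1.056
  C        -0.02479   0.02479    0.0124   0.03719
  E          0.6181   0.07818   0.01477     1.093
  solve Keq expr → x = 0.0124; check Q = 3.0840e-04
Then add 0.495 M of L.
Step 3:
                  X         D         E         L
  I          0.6181   0.07818   0.01477     1.588
  C         0.01399  -0.01399 -0.006996  -0.02099
  E          0.6321   0.06418  0.007777     1.567
  solve Keq expr → x = -0.006996; check Q = 3.0840e-04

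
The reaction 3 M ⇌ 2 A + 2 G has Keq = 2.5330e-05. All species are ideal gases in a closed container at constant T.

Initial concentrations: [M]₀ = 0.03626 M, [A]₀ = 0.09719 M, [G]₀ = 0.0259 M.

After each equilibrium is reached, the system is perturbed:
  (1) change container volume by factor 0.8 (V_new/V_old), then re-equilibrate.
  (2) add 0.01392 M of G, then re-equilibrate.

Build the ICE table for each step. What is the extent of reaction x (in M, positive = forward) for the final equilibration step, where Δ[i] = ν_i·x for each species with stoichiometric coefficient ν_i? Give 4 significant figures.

Q₀ = 0.1329 vs Keq = 2.5330e-05 ⇒ Q>K, reverse
Step 1:
                  M         A         G
  I         0.03626   0.09719    0.0259
  C          0.0368  -0.02453  -0.02453
  E         0.07306   0.07266  0.001368
  solve Keq expr → x = -0.01227; check Q = 2.5330e-05
Then change container volume by factor 0.8 (V_new/V_old).
Step 2:
                  M         A         G
  I         0.09132   0.09082   0.00171
  C       2.5673e-04 -1.7116e-04 -1.7116e-04
  E         0.09158   0.09065  0.001539
  solve Keq expr → x = -8.5578e-05; check Q = 2.5330e-05
Then add 0.01392 M of G.
Step 3:
                  M         A         G
  I         0.09158   0.09065   0.01546
  C         0.01958  -0.01305  -0.01305
  E          0.1112    0.0776  0.002404
  solve Keq expr → x = -0.006527; check Q = 2.5330e-05

x = -0.006527 M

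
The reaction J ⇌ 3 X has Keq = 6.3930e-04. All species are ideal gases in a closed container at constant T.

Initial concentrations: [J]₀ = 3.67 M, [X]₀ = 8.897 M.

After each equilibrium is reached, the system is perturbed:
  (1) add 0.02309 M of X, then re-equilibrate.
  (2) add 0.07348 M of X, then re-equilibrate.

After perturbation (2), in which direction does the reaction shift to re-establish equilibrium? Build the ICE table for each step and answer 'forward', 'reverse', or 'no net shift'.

Direction: reverse

Q₀ = 191.9 vs Keq = 6.3930e-04 ⇒ Q>K, reverse
Step 1:
                    J           X
  init           3.67       8.897
  Δ             2.912      -8.736
  eq            6.582      0.1614
  solve Keq expr → x = -2.912; check Q = 6.3930e-04
Then add 0.02309 M of X.
Step 2:
                    J           X
  init          6.582      0.1845
  Δ          0.007676    -0.02303
  eq             6.59      0.1615
  solve Keq expr → x = -0.007676; check Q = 6.3930e-04
Then add 0.07348 M of X.
Step 3:
                    J           X
  init           6.59       0.235
  Δ           0.02443    -0.07328
  eq            6.614      0.1617
  solve Keq expr → x = -0.02443; check Q = 6.3930e-04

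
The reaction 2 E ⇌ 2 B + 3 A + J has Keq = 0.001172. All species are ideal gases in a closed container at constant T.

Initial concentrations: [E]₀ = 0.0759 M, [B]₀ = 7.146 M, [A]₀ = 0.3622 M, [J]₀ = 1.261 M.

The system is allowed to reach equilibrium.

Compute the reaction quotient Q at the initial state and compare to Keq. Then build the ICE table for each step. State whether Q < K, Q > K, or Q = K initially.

Q₀ = 531.1; Q > K (proceeds reverse)

Q₀ = 531.1 vs Keq = 0.001172 ⇒ Q>K, reverse
Step 1:
                   E          B          A          J
  Initial     0.0759      7.146     0.3622      1.261
  Change       0.233     -0.233    -0.3495    -0.1165
  Equil       0.3089      6.913    0.01269      1.144
  solve Keq expr → x = -0.1165; check Q = 0.001172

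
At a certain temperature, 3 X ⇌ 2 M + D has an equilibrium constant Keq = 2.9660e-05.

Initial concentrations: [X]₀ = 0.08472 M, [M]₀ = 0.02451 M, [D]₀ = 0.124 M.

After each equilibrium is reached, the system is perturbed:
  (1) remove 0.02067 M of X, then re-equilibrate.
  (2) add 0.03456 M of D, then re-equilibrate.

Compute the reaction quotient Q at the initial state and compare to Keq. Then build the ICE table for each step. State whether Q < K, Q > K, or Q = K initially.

Q₀ = 0.1225 vs Keq = 2.9660e-05 ⇒ Q>K, reverse
Step 1:
                  X         M         D
  I         0.08472   0.02451     0.124
  C         0.03574  -0.02383  -0.01191
  E          0.1205 6.8015e-04    0.1121
  solve Keq expr → x = -0.01191; check Q = 2.9660e-05
Then remove 0.02067 M of X.
Step 2:
                  X         M         D
  I         0.09979 6.8015e-04    0.1121
  C       2.4782e-04 -1.6521e-04 -8.2607e-05
  E             0.1 5.1493e-04     0.112
  solve Keq expr → x = -8.2607e-05; check Q = 2.9660e-05
Then add 0.03456 M of D.
Step 3:
                  X         M         D
  I             0.1 5.1493e-04    0.1466
  C       9.6133e-05 -6.4089e-05 -3.2044e-05
  E          0.1001 4.5084e-04    0.1465
  solve Keq expr → x = -3.2044e-05; check Q = 2.9660e-05

Q₀ = 0.1225; Q > K (proceeds reverse)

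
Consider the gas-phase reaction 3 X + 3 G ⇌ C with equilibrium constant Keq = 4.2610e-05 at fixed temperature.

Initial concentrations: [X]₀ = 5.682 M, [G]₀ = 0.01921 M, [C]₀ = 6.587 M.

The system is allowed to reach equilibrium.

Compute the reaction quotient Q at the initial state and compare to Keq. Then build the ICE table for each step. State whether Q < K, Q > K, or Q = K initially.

Q₀ = 5065; Q > K (proceeds reverse)

Q₀ = 5065 vs Keq = 4.2610e-05 ⇒ Q>K, reverse
Step 1:
                  X         G         C
  Initial     5.682   0.01921     6.587
  Change      4.702     4.702    -1.567
  Equil       10.38     4.721      5.02
  solve Keq expr → x = -1.567; check Q = 4.2610e-05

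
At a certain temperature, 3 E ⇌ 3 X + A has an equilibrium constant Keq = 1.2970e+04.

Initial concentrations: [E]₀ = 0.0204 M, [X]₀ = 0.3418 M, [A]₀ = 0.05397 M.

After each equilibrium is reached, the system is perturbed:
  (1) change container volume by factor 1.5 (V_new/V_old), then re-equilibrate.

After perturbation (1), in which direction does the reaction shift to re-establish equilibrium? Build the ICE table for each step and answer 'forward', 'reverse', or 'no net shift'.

Q₀ = 253.9 vs Keq = 1.2970e+04 ⇒ Q<K, forward
Step 1:
                   E          X          A
  Initial     0.0204     0.3418    0.05397
  Change     -0.0145     0.0145   0.004834
  Equil     0.005897     0.3563     0.0588
  solve Keq expr → x = 0.004834; check Q = 1.2970e+04
Then change container volume by factor 1.5 (V_new/V_old).
Step 2:
                   E          X          A
  Initial   0.003931     0.2375     0.0392
  Change  -4.8527e-04 4.8527e-04 1.6176e-04
  Equil     0.003446      0.238    0.03936
  solve Keq expr → x = 1.6176e-04; check Q = 1.2970e+04

Direction: forward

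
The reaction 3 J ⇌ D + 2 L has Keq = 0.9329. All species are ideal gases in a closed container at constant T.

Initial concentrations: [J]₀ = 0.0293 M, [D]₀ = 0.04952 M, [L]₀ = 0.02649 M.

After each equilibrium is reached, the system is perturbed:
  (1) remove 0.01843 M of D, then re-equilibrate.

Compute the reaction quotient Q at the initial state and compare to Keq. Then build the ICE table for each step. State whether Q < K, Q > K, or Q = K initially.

Q₀ = 1.381; Q > K (proceeds reverse)

Q₀ = 1.381 vs Keq = 0.9329 ⇒ Q>K, reverse
Step 1:
                    J           D           L
  I            0.0293     0.04952     0.02649
  C            0.0025 -8.3340e-04   -0.001667
  E            0.0318     0.04869     0.02482
  solve Keq expr → x = -8.3340e-04; check Q = 0.9329
Then remove 0.01843 M of D.
Step 2:
                    J           D           L
  I            0.0318     0.03026     0.02482
  C         -0.002945  9.8161e-04    0.001963
  E           0.02886     0.03124     0.02679
  solve Keq expr → x = 9.8161e-04; check Q = 0.9329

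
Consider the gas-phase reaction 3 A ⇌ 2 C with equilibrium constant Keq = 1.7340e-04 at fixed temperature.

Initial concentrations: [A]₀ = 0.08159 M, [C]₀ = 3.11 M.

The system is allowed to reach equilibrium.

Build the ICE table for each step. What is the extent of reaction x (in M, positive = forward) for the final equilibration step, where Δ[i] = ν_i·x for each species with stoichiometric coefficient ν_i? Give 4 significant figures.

Q₀ = 1.7808e+04 vs Keq = 1.7340e-04 ⇒ Q>K, reverse
Step 1:
                   A          C
  Initial    0.08159       3.11
  Change       4.473     -2.982
  Equil        4.555      0.128
  solve Keq expr → x = -1.491; check Q = 1.7340e-04

x = -1.491 M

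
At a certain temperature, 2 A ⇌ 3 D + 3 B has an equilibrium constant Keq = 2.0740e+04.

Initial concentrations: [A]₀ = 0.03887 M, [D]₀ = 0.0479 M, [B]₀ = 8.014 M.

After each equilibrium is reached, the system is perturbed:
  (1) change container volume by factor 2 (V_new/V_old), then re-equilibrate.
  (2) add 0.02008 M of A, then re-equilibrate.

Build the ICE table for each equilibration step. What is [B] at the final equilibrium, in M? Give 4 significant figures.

Q₀ = 37.44 vs Keq = 2.0740e+04 ⇒ Q<K, forward
Step 1:
                    A           D           B
  I           0.03887      0.0479       8.014
  C          -0.03393      0.0509      0.0509
  E          0.004939      0.0988       8.065
  solve Keq expr → x = 0.01697; check Q = 2.0740e+04
Then change container volume by factor 2 (V_new/V_old).
Step 2:
                    A           D           B
  I          0.002469      0.0494       4.032
  C           -0.0018      0.0027      0.0027
  E        6.6930e-04      0.0521       4.035
  solve Keq expr → x = 9.0001e-04; check Q = 2.0740e+04
Then add 0.02008 M of A.
Step 3:
                    A           D           B
  I           0.02075      0.0521       4.035
  C          -0.01943     0.02915     0.02915
  E          0.001318     0.08125       4.064
  solve Keq expr → x = 0.009716; check Q = 2.0740e+04

[B]_eq = 4.064 M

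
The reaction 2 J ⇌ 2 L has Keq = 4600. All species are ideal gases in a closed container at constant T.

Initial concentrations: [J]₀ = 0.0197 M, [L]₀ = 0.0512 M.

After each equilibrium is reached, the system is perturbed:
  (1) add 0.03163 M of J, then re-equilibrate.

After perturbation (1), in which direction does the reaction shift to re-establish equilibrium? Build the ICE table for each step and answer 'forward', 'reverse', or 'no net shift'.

Direction: forward

Q₀ = 6.755 vs Keq = 4600 ⇒ Q<K, forward
Step 1:
                    J           L
  init         0.0197      0.0512
  Δ          -0.01867     0.01867
  eq          0.00103     0.06987
  solve Keq expr → x = 0.009335; check Q = 4600
Then add 0.03163 M of J.
Step 2:
                    J           L
  init        0.03266     0.06987
  Δ          -0.03117     0.03117
  eq          0.00149       0.101
  solve Keq expr → x = 0.01559; check Q = 4600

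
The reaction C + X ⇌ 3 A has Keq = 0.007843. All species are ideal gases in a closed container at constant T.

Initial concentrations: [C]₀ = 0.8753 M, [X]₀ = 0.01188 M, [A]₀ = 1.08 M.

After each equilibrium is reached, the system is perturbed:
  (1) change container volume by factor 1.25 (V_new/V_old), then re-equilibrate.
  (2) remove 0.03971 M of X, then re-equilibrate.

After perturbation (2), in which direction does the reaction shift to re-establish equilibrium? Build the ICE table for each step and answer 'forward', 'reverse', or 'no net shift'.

Direction: reverse

Q₀ = 121.1 vs Keq = 0.007843 ⇒ Q>K, reverse
Step 1:
                   C          X          A
  Initial     0.8753    0.01188       1.08
  Change      0.3118     0.3118    -0.9355
  Equil        1.187     0.3237     0.1445
  solve Keq expr → x = -0.3118; check Q = 0.007843
Then change container volume by factor 1.25 (V_new/V_old).
Step 2:
                   C          X          A
  Initial     0.9497      0.259     0.1156
  Change   -0.002785  -0.002785   0.008354
  Equil       0.9469     0.2562     0.1239
  solve Keq expr → x = 0.002785; check Q = 0.007843
Then remove 0.03971 M of X.
Step 3:
                   C          X          A
  Initial     0.9469     0.2165     0.1239
  Change      0.0021     0.0021    -0.0063
  Equil        0.949     0.2186     0.1176
  solve Keq expr → x = -0.0021; check Q = 0.007843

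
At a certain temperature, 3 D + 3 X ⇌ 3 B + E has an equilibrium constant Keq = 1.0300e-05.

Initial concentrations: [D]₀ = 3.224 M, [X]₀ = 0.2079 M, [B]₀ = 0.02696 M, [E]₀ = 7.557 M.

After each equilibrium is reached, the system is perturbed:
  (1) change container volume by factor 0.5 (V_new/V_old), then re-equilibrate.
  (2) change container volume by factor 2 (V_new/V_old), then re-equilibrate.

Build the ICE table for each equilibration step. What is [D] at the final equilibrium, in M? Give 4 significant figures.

Q₀ = 4.9177e-04 vs Keq = 1.0300e-05 ⇒ Q>K, reverse
Step 1:
                    D           X           B           E
  I             3.224      0.2079     0.02696       7.557
  C           0.01881     0.01881    -0.01881   -0.006269
  E             3.243      0.2267    0.008153       7.551
  solve Keq expr → x = -0.006269; check Q = 1.0300e-05
Then change container volume by factor 0.5 (V_new/V_old).
Step 2:
                    D           X           B           E
  I             6.486      0.4534     0.01631        15.1
  C         -0.009026   -0.009026    0.009026    0.003009
  E             6.477      0.4444     0.02533        15.1
  solve Keq expr → x = 0.003009; check Q = 1.0300e-05
Then change container volume by factor 2 (V_new/V_old).
Step 3:
                    D           X           B           E
  I             3.238      0.2222     0.01267       7.552
  C          0.004513    0.004513   -0.004513   -0.001504
  E             3.243      0.2267    0.008153       7.551
  solve Keq expr → x = -0.001504; check Q = 1.0300e-05

[D]_eq = 3.243 M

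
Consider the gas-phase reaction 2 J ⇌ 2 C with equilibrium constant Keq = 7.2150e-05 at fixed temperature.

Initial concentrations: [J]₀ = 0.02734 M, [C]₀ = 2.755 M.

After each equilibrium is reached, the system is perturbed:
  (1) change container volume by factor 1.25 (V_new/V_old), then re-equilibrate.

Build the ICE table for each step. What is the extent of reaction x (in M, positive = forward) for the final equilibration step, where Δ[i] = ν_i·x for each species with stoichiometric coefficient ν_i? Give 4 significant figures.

Q₀ = 1.0154e+04 vs Keq = 7.2150e-05 ⇒ Q>K, reverse
Step 1:
                    J           C
  I           0.02734       2.755
  C             2.732      -2.732
  E             2.759     0.02343
  solve Keq expr → x = -1.366; check Q = 7.2150e-05
Then change container volume by factor 1.25 (V_new/V_old).
Step 2:
                    J           C
  I             2.207     0.01875
  C                 0           0
  E             2.207     0.01875
  solve Keq expr → x = 0; check Q = 7.2150e-05

x = 0 M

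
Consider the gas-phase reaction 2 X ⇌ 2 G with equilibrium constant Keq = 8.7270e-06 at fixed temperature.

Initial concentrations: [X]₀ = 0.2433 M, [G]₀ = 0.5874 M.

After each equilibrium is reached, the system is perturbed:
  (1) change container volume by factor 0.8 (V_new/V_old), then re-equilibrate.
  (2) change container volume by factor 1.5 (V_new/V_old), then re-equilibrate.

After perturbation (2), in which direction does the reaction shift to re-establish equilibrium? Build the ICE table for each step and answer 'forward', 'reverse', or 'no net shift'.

Q₀ = 5.829 vs Keq = 8.7270e-06 ⇒ Q>K, reverse
Step 1:
                  X         G
  I          0.2433    0.5874
  C           0.585    -0.585
  E          0.8283  0.002447
  solve Keq expr → x = -0.2925; check Q = 8.7270e-06
Then change container volume by factor 0.8 (V_new/V_old).
Step 2:
                  X         G
  I           1.035  0.003058
  C               0         0
  E           1.035  0.003058
  solve Keq expr → x = 0; check Q = 8.7270e-06
Then change container volume by factor 1.5 (V_new/V_old).
Step 3:
                  X         G
  I          0.6902  0.002039
  C               0         0
  E          0.6902  0.002039
  solve Keq expr → x = 0; check Q = 8.7270e-06

Direction: no net shift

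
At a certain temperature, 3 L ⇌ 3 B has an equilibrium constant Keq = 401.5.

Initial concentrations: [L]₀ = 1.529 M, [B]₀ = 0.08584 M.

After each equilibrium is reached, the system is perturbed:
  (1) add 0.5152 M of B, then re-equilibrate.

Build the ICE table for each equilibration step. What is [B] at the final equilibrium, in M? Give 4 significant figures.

[B]_eq = 1.876 M

Q₀ = 1.7695e-04 vs Keq = 401.5 ⇒ Q<K, forward
Step 1:
                  L         B
  Initial     1.529   0.08584
  Change     -1.336     1.336
  Equil      0.1928     1.422
  solve Keq expr → x = 0.4454; check Q = 401.5
Then add 0.5152 M of B.
Step 2:
                  L         B
  Initial    0.1928     1.937
  Change     0.0615   -0.0615
  Equil      0.2543     1.876
  solve Keq expr → x = -0.0205; check Q = 401.5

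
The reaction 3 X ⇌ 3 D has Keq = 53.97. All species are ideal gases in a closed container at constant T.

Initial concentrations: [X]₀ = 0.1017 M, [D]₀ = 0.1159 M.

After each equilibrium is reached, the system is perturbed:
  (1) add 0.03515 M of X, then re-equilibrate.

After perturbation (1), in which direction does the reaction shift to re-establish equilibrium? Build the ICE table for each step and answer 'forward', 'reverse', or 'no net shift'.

Q₀ = 1.48 vs Keq = 53.97 ⇒ Q<K, forward
Step 1:
                    X           D
  Initial      0.1017      0.1159
  Change     -0.05617     0.05617
  Equil       0.04553      0.1721
  solve Keq expr → x = 0.01872; check Q = 53.97
Then add 0.03515 M of X.
Step 2:
                    X           D
  Initial     0.08068      0.1721
  Change      -0.0278      0.0278
  Equil       0.05289      0.1999
  solve Keq expr → x = 0.009265; check Q = 53.97

Direction: forward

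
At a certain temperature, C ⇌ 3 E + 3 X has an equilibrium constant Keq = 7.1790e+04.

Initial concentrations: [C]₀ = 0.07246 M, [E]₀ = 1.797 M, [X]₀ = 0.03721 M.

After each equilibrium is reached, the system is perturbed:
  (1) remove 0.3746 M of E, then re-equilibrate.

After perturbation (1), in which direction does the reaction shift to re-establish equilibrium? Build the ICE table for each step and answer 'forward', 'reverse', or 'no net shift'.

Direction: forward

Q₀ = 0.004126 vs Keq = 7.1790e+04 ⇒ Q<K, forward
Step 1:
                  C         E         X
  I         0.07246     1.797   0.03721
  C        -0.07246    0.2174    0.2174
  E       1.8787e-06     2.014    0.2546
  solve Keq expr → x = 0.07246; check Q = 7.1790e+04
Then remove 0.3746 M of E.
Step 2:
                  C         E         X
  I       1.8787e-06      1.64    0.2546
  C       -8.6523e-07 2.5957e-06 2.5957e-06
  E       1.0134e-06      1.64    0.2546
  solve Keq expr → x = 8.6523e-07; check Q = 7.1790e+04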